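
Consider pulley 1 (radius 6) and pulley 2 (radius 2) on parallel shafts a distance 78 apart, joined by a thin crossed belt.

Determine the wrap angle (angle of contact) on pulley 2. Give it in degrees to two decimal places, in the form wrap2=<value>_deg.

wrap2=191.77_deg

crossed belt: β = asin((r1+r2)/C) = asin(8/78) = 5.8868°
wrap1 = wrap2 = π + 2β = 191.7737°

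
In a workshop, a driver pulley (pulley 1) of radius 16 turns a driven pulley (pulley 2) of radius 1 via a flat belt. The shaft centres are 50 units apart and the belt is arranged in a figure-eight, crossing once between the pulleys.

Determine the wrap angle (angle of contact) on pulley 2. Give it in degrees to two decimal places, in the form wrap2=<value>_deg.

wrap2=219.75_deg

crossed belt: β = asin((r1+r2)/C) = asin(17/50) = 19.8769°
wrap1 = wrap2 = π + 2β = 219.7537°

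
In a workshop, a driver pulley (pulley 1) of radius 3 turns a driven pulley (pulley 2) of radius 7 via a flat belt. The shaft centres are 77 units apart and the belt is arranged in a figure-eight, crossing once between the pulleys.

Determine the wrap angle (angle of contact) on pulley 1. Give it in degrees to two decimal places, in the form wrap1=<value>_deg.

crossed belt: β = asin((r1+r2)/C) = asin(10/77) = 7.4621°
wrap1 = wrap2 = π + 2β = 194.9242°

wrap1=194.92_deg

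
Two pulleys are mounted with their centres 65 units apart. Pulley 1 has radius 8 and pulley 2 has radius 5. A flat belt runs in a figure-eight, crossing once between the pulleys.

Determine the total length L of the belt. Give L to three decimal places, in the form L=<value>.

crossed belt: β = asin((r1+r2)/C) = asin(13/65) = 11.5370°
wrap1 = wrap2 = π + 2β = 203.0739°
tangent length = C·cosβ = 63.6867
L = (r1+r2)·wrap + 2·C·cosβ = 13·3.5443 + 2·63.6867 = 173.4495

L=173.449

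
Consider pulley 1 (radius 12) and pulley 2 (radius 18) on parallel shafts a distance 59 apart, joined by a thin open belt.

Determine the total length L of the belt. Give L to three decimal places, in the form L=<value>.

L=212.858

open belt: β = asin((r2−r1)/C) = asin(6/59) = 5.8368°
wrap1 = π − 2β = 168.3264°
wrap2 = π + 2β = 191.6736°
tangent length = C·cosβ = 58.6941
L = r1·wrap1 + r2·wrap2 + 2·C·cosβ = 12·2.9379 + 18·3.3453 + 2·58.6941 = 212.8585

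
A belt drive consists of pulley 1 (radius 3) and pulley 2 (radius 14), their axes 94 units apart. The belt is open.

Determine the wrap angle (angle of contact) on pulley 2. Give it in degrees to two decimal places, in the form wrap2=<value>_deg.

open belt: β = asin((r2−r1)/C) = asin(11/94) = 6.7202°
wrap1 = π − 2β = 166.5596°
wrap2 = π + 2β = 193.4404°

wrap2=193.44_deg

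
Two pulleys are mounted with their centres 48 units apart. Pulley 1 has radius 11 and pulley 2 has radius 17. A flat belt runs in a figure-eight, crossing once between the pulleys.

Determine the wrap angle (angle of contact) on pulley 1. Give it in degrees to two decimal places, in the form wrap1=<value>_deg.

crossed belt: β = asin((r1+r2)/C) = asin(28/48) = 35.6853°
wrap1 = wrap2 = π + 2β = 251.3707°

wrap1=251.37_deg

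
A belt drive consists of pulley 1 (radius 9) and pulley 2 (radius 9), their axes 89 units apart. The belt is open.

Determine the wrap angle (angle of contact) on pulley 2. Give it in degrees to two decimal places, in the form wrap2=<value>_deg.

open belt: β = asin((r2−r1)/C) = asin(0/89) = 0.0000°
wrap1 = π − 2β = 180.0000°
wrap2 = π + 2β = 180.0000°

wrap2=180.00_deg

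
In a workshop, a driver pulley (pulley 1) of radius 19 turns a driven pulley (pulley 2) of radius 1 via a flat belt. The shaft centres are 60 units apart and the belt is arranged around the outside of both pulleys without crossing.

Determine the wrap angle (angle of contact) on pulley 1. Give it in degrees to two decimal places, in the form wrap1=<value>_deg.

open belt: β = asin((r2−r1)/C) = asin(-18/60) = -17.4576°
wrap1 = π − 2β = 214.9152°
wrap2 = π + 2β = 145.0848°

wrap1=214.92_deg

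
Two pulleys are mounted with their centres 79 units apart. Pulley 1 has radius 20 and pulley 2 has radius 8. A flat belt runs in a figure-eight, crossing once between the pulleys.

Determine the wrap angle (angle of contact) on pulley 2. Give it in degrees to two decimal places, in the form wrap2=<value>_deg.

crossed belt: β = asin((r1+r2)/C) = asin(28/79) = 20.7585°
wrap1 = wrap2 = π + 2β = 221.5171°

wrap2=221.52_deg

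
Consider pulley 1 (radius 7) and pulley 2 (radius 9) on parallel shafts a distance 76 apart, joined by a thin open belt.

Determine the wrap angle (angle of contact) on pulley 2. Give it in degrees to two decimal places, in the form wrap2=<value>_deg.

wrap2=183.02_deg

open belt: β = asin((r2−r1)/C) = asin(2/76) = 1.5080°
wrap1 = π − 2β = 176.9841°
wrap2 = π + 2β = 183.0159°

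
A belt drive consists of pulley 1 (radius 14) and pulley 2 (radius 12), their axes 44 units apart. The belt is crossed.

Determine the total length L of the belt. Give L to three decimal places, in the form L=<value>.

crossed belt: β = asin((r1+r2)/C) = asin(26/44) = 36.2215°
wrap1 = wrap2 = π + 2β = 252.4431°
tangent length = C·cosβ = 35.4965
L = (r1+r2)·wrap + 2·C·cosβ = 26·4.4060 + 2·35.4965 = 185.5480

L=185.548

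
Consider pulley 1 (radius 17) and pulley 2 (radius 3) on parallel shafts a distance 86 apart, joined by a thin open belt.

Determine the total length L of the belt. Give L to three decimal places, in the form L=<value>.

L=237.116

open belt: β = asin((r2−r1)/C) = asin(-14/86) = -9.3689°
wrap1 = π − 2β = 198.7378°
wrap2 = π + 2β = 161.2622°
tangent length = C·cosβ = 84.8528
L = r1·wrap1 + r2·wrap2 + 2·C·cosβ = 17·3.4686 + 3·2.8146 + 2·84.8528 = 237.1160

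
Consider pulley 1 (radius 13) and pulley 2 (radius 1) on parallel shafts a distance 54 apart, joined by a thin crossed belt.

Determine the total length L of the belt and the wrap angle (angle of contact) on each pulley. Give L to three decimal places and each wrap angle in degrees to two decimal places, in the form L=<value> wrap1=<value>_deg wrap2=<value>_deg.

L=155.633 wrap1=210.05_deg wrap2=210.05_deg

crossed belt: β = asin((r1+r2)/C) = asin(14/54) = 15.0261°
wrap1 = wrap2 = π + 2β = 210.0522°
tangent length = C·cosβ = 52.1536
L = (r1+r2)·wrap + 2·C·cosβ = 14·3.6661 + 2·52.1536 = 155.6327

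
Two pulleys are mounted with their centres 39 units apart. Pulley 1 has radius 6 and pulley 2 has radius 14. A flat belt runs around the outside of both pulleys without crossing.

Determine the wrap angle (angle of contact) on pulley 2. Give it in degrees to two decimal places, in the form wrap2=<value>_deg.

open belt: β = asin((r2−r1)/C) = asin(8/39) = 11.8370°
wrap1 = π − 2β = 156.3260°
wrap2 = π + 2β = 203.6740°

wrap2=203.67_deg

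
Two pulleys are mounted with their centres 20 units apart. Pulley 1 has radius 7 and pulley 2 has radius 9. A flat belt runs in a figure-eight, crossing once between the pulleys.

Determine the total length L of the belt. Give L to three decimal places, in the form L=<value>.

crossed belt: β = asin((r1+r2)/C) = asin(16/20) = 53.1301°
wrap1 = wrap2 = π + 2β = 286.2602°
tangent length = C·cosβ = 12.0000
L = (r1+r2)·wrap + 2·C·cosβ = 16·4.9962 + 2·12.0000 = 103.9389

L=103.939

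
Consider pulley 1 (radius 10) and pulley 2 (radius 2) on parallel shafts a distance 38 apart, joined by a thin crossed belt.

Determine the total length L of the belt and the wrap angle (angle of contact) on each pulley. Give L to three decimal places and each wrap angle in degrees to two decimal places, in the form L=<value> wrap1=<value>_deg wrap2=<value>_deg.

L=117.521 wrap1=216.82_deg wrap2=216.82_deg

crossed belt: β = asin((r1+r2)/C) = asin(12/38) = 18.4085°
wrap1 = wrap2 = π + 2β = 216.8170°
tangent length = C·cosβ = 36.0555
L = (r1+r2)·wrap + 2·C·cosβ = 12·3.7842 + 2·36.0555 = 117.5211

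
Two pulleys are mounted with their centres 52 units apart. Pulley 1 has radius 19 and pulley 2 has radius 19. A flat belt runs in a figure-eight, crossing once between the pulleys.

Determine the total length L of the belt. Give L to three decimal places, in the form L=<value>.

crossed belt: β = asin((r1+r2)/C) = asin(38/52) = 46.9509°
wrap1 = wrap2 = π + 2β = 273.9018°
tangent length = C·cosβ = 35.4965
L = (r1+r2)·wrap + 2·C·cosβ = 38·4.7805 + 2·35.4965 = 252.6515

L=252.652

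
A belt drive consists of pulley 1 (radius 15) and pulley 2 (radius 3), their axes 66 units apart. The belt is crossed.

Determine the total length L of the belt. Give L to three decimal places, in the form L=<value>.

L=193.489

crossed belt: β = asin((r1+r2)/C) = asin(18/66) = 15.8266°
wrap1 = wrap2 = π + 2β = 211.6532°
tangent length = C·cosβ = 63.4980
L = (r1+r2)·wrap + 2·C·cosβ = 18·3.6940 + 2·63.4980 = 193.4889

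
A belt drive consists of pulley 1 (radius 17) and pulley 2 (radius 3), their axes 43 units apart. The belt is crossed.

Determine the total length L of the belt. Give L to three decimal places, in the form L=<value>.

crossed belt: β = asin((r1+r2)/C) = asin(20/43) = 27.7177°
wrap1 = wrap2 = π + 2β = 235.4355°
tangent length = C·cosβ = 38.0657
L = (r1+r2)·wrap + 2·C·cosβ = 20·4.1091 + 2·38.0657 = 158.3140

L=158.314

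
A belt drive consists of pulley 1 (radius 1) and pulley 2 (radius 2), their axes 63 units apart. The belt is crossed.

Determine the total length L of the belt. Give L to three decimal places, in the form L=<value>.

crossed belt: β = asin((r1+r2)/C) = asin(3/63) = 2.7294°
wrap1 = wrap2 = π + 2β = 185.4588°
tangent length = C·cosβ = 62.9285
L = (r1+r2)·wrap + 2·C·cosβ = 3·3.2369 + 2·62.9285 = 135.5677

L=135.568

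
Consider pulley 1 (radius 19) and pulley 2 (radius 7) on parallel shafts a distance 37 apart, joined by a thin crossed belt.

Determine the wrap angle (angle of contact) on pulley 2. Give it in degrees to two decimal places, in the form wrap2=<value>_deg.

wrap2=269.29_deg

crossed belt: β = asin((r1+r2)/C) = asin(26/37) = 44.6442°
wrap1 = wrap2 = π + 2β = 269.2885°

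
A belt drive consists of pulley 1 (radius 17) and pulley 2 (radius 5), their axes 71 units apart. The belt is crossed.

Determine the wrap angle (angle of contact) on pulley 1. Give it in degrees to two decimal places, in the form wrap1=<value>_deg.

crossed belt: β = asin((r1+r2)/C) = asin(22/71) = 18.0507°
wrap1 = wrap2 = π + 2β = 216.1015°

wrap1=216.10_deg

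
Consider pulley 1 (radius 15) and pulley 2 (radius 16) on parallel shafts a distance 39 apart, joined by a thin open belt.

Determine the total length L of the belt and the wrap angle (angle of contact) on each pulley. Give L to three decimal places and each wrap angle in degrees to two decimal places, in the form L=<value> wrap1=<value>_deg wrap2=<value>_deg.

open belt: β = asin((r2−r1)/C) = asin(1/39) = 1.4693°
wrap1 = π − 2β = 177.0614°
wrap2 = π + 2β = 182.9386°
tangent length = C·cosβ = 38.9872
L = r1·wrap1 + r2·wrap2 + 2·C·cosβ = 15·3.0903 + 16·3.1929 + 2·38.9872 = 175.4150

L=175.415 wrap1=177.06_deg wrap2=182.94_deg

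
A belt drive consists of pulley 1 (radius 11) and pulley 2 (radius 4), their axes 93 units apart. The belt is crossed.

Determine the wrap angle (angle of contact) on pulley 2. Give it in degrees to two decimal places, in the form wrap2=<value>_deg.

crossed belt: β = asin((r1+r2)/C) = asin(15/93) = 9.2818°
wrap1 = wrap2 = π + 2β = 198.5636°

wrap2=198.56_deg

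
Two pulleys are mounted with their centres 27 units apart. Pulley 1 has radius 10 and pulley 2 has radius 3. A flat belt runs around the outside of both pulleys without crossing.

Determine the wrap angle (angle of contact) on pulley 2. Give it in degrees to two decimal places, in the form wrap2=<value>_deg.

wrap2=149.95_deg

open belt: β = asin((r2−r1)/C) = asin(-7/27) = -15.0261°
wrap1 = π − 2β = 210.0522°
wrap2 = π + 2β = 149.9478°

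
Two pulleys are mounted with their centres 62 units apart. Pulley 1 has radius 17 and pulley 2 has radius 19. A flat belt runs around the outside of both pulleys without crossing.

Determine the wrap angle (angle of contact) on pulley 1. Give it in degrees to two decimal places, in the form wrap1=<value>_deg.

open belt: β = asin((r2−r1)/C) = asin(2/62) = 1.8486°
wrap1 = π − 2β = 176.3029°
wrap2 = π + 2β = 183.6971°

wrap1=176.30_deg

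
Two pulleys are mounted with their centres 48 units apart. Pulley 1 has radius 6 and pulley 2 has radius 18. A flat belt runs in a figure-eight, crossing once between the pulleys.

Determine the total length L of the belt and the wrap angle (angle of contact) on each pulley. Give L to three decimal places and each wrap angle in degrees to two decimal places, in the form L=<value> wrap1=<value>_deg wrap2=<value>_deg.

crossed belt: β = asin((r1+r2)/C) = asin(24/48) = 30.0000°
wrap1 = wrap2 = π + 2β = 240.0000°
tangent length = C·cosβ = 41.5692
L = (r1+r2)·wrap + 2·C·cosβ = 24·4.1888 + 2·41.5692 = 183.6694

L=183.669 wrap1=240.00_deg wrap2=240.00_deg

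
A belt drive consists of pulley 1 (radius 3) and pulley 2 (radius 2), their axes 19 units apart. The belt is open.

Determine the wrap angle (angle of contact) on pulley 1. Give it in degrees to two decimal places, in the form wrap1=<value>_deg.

open belt: β = asin((r2−r1)/C) = asin(-1/19) = -3.0170°
wrap1 = π − 2β = 186.0339°
wrap2 = π + 2β = 173.9661°

wrap1=186.03_deg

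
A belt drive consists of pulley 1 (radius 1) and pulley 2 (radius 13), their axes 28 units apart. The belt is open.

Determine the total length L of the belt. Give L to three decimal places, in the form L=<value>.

L=105.209

open belt: β = asin((r2−r1)/C) = asin(12/28) = 25.3769°
wrap1 = π − 2β = 129.2461°
wrap2 = π + 2β = 230.7539°
tangent length = C·cosβ = 25.2982
L = r1·wrap1 + r2·wrap2 + 2·C·cosβ = 1·2.2558 + 13·4.0274 + 2·25.2982 = 105.2086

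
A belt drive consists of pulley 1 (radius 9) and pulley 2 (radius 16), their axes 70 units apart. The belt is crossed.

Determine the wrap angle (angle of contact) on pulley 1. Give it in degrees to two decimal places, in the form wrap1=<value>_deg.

wrap1=221.85_deg

crossed belt: β = asin((r1+r2)/C) = asin(25/70) = 20.9248°
wrap1 = wrap2 = π + 2β = 221.8497°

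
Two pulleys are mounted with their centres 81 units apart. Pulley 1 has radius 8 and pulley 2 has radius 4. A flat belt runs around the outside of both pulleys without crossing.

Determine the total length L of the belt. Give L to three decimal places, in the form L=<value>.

open belt: β = asin((r2−r1)/C) = asin(-4/81) = -2.8306°
wrap1 = π − 2β = 185.6611°
wrap2 = π + 2β = 174.3389°
tangent length = C·cosβ = 80.9012
L = r1·wrap1 + r2·wrap2 + 2·C·cosβ = 8·3.2404 + 4·3.0428 + 2·80.9012 = 199.8967

L=199.897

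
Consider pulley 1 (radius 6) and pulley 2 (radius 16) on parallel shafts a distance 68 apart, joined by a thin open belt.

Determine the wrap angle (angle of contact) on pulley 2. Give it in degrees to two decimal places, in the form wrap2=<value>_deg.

open belt: β = asin((r2−r1)/C) = asin(10/68) = 8.4565°
wrap1 = π − 2β = 163.0870°
wrap2 = π + 2β = 196.9130°

wrap2=196.91_deg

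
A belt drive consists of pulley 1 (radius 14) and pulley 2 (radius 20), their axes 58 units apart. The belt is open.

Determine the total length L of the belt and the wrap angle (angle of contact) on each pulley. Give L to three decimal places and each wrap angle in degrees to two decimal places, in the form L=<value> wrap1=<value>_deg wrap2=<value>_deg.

L=223.435 wrap1=168.12_deg wrap2=191.88_deg

open belt: β = asin((r2−r1)/C) = asin(6/58) = 5.9378°
wrap1 = π − 2β = 168.1245°
wrap2 = π + 2β = 191.8755°
tangent length = C·cosβ = 57.6888
L = r1·wrap1 + r2·wrap2 + 2·C·cosβ = 14·2.9343 + 20·3.3489 + 2·57.6888 = 223.4354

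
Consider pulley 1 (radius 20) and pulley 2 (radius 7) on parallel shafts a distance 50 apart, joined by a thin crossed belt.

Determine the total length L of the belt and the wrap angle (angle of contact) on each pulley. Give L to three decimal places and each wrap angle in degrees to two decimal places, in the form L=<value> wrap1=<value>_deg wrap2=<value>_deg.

L=199.793 wrap1=245.37_deg wrap2=245.37_deg

crossed belt: β = asin((r1+r2)/C) = asin(27/50) = 32.6836°
wrap1 = wrap2 = π + 2β = 245.3673°
tangent length = C·cosβ = 42.0833
L = (r1+r2)·wrap + 2·C·cosβ = 27·4.2825 + 2·42.0833 = 199.7931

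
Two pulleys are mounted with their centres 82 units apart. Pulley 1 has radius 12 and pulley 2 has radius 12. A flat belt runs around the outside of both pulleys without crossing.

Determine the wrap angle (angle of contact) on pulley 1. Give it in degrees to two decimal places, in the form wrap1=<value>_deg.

open belt: β = asin((r2−r1)/C) = asin(0/82) = 0.0000°
wrap1 = π − 2β = 180.0000°
wrap2 = π + 2β = 180.0000°

wrap1=180.00_deg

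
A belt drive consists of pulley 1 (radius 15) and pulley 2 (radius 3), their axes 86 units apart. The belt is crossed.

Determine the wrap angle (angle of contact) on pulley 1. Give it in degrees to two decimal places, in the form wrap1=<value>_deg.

wrap1=204.16_deg

crossed belt: β = asin((r1+r2)/C) = asin(18/86) = 12.0815°
wrap1 = wrap2 = π + 2β = 204.1629°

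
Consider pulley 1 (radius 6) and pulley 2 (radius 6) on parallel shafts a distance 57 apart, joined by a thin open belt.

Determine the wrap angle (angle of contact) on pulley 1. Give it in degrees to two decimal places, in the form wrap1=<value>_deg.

open belt: β = asin((r2−r1)/C) = asin(0/57) = 0.0000°
wrap1 = π − 2β = 180.0000°
wrap2 = π + 2β = 180.0000°

wrap1=180.00_deg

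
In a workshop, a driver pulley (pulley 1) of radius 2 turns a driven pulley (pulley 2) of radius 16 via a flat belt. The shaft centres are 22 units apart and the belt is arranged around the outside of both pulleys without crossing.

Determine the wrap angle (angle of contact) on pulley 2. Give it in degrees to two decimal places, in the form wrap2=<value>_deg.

wrap2=259.04_deg

open belt: β = asin((r2−r1)/C) = asin(14/22) = 39.5212°
wrap1 = π − 2β = 100.9576°
wrap2 = π + 2β = 259.0424°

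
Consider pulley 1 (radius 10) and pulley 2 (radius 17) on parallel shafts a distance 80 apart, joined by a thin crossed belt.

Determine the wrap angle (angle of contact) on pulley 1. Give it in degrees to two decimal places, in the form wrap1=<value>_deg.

wrap1=219.45_deg

crossed belt: β = asin((r1+r2)/C) = asin(27/80) = 19.7246°
wrap1 = wrap2 = π + 2β = 219.4493°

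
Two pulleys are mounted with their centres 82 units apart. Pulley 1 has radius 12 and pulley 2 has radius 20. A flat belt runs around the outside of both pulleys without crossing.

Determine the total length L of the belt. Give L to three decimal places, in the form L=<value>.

L=265.312

open belt: β = asin((r2−r1)/C) = asin(8/82) = 5.5987°
wrap1 = π − 2β = 168.8025°
wrap2 = π + 2β = 191.1975°
tangent length = C·cosβ = 81.6088
L = r1·wrap1 + r2·wrap2 + 2·C·cosβ = 12·2.9462 + 20·3.3370 + 2·81.6088 = 265.3121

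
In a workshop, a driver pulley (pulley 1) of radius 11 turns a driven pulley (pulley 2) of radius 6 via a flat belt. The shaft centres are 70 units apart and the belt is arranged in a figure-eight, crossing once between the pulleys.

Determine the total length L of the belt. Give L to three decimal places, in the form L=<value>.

L=197.556

crossed belt: β = asin((r1+r2)/C) = asin(17/70) = 14.0552°
wrap1 = wrap2 = π + 2β = 208.1105°
tangent length = C·cosβ = 67.9043
L = (r1+r2)·wrap + 2·C·cosβ = 17·3.6322 + 2·67.9043 = 197.5563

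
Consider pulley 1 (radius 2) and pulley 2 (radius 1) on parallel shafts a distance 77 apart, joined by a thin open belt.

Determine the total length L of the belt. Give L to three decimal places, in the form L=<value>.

open belt: β = asin((r2−r1)/C) = asin(-1/77) = -0.7441°
wrap1 = π − 2β = 181.4882°
wrap2 = π + 2β = 178.5118°
tangent length = C·cosβ = 76.9935
L = r1·wrap1 + r2·wrap2 + 2·C·cosβ = 2·3.1676 + 1·3.1156 + 2·76.9935 = 163.4378

L=163.438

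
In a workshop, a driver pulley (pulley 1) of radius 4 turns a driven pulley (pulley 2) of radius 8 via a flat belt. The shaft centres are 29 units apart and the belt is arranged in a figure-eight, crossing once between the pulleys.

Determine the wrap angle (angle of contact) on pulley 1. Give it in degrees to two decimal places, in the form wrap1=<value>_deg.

wrap1=228.89_deg

crossed belt: β = asin((r1+r2)/C) = asin(12/29) = 24.4433°
wrap1 = wrap2 = π + 2β = 228.8867°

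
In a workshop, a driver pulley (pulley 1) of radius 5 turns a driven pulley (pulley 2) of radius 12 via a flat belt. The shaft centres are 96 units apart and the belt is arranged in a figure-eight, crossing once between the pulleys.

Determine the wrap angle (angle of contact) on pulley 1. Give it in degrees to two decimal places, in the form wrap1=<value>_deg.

wrap1=200.40_deg

crossed belt: β = asin((r1+r2)/C) = asin(17/96) = 10.1999°
wrap1 = wrap2 = π + 2β = 200.3998°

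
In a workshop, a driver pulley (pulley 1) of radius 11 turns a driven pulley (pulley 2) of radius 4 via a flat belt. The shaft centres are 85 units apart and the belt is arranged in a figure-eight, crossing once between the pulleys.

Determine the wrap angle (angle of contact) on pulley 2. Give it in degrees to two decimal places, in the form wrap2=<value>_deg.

wrap2=200.33_deg

crossed belt: β = asin((r1+r2)/C) = asin(15/85) = 10.1642°
wrap1 = wrap2 = π + 2β = 200.3285°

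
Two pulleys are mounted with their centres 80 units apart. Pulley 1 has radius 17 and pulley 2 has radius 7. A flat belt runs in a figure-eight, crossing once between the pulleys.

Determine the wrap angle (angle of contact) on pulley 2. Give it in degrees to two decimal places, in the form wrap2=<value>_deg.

crossed belt: β = asin((r1+r2)/C) = asin(24/80) = 17.4576°
wrap1 = wrap2 = π + 2β = 214.9152°

wrap2=214.92_deg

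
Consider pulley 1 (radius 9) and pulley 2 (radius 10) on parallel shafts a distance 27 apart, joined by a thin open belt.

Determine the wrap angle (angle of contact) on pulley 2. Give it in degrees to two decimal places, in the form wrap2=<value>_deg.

open belt: β = asin((r2−r1)/C) = asin(1/27) = 2.1226°
wrap1 = π − 2β = 175.7549°
wrap2 = π + 2β = 184.2451°

wrap2=184.25_deg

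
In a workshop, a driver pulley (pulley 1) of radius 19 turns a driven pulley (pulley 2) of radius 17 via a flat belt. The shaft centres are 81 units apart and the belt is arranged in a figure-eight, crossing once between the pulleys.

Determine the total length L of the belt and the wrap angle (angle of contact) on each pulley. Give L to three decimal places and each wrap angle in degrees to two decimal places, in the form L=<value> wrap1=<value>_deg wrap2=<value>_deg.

L=291.378 wrap1=232.78_deg wrap2=232.78_deg

crossed belt: β = asin((r1+r2)/C) = asin(36/81) = 26.3878°
wrap1 = wrap2 = π + 2β = 232.7756°
tangent length = C·cosβ = 72.5603
L = (r1+r2)·wrap + 2·C·cosβ = 36·4.0627 + 2·72.5603 = 291.3779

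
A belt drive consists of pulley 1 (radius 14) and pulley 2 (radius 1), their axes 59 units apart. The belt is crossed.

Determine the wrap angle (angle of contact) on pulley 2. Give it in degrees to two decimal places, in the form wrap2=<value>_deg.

crossed belt: β = asin((r1+r2)/C) = asin(15/59) = 14.7284°
wrap1 = wrap2 = π + 2β = 209.4568°

wrap2=209.46_deg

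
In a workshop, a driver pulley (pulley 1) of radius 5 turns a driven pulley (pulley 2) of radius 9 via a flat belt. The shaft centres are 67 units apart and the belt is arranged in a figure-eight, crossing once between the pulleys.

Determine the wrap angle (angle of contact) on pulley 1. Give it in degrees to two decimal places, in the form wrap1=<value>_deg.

crossed belt: β = asin((r1+r2)/C) = asin(14/67) = 12.0611°
wrap1 = wrap2 = π + 2β = 204.1223°

wrap1=204.12_deg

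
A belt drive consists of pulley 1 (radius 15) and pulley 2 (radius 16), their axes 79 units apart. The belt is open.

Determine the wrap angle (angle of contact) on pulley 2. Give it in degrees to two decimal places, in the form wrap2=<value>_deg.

open belt: β = asin((r2−r1)/C) = asin(1/79) = 0.7253°
wrap1 = π − 2β = 178.5494°
wrap2 = π + 2β = 181.4506°

wrap2=181.45_deg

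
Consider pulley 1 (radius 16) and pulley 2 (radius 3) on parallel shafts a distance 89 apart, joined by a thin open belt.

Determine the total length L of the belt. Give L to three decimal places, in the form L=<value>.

open belt: β = asin((r2−r1)/C) = asin(-13/89) = -8.3991°
wrap1 = π − 2β = 196.7982°
wrap2 = π + 2β = 163.2018°
tangent length = C·cosβ = 88.0454
L = r1·wrap1 + r2·wrap2 + 2·C·cosβ = 16·3.4348 + 3·2.8484 + 2·88.0454 = 239.5925

L=239.593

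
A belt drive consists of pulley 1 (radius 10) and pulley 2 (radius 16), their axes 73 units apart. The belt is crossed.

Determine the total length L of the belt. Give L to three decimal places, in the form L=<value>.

crossed belt: β = asin((r1+r2)/C) = asin(26/73) = 20.8648°
wrap1 = wrap2 = π + 2β = 221.7296°
tangent length = C·cosβ = 68.2129
L = (r1+r2)·wrap + 2·C·cosβ = 26·3.8699 + 2·68.2129 = 237.0435

L=237.044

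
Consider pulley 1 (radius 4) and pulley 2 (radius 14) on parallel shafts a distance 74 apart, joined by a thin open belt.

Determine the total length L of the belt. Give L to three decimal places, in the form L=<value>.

open belt: β = asin((r2−r1)/C) = asin(10/74) = 7.7664°
wrap1 = π − 2β = 164.4671°
wrap2 = π + 2β = 195.5329°
tangent length = C·cosβ = 73.3212
L = r1·wrap1 + r2·wrap2 + 2·C·cosβ = 4·2.8705 + 14·3.4127 + 2·73.3212 = 205.9021

L=205.902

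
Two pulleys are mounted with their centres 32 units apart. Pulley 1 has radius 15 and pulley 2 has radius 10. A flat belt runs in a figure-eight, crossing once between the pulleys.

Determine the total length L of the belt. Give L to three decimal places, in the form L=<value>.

L=163.323

crossed belt: β = asin((r1+r2)/C) = asin(25/32) = 51.3752°
wrap1 = wrap2 = π + 2β = 282.7503°
tangent length = C·cosβ = 19.9750
L = (r1+r2)·wrap + 2·C·cosβ = 25·4.9349 + 2·19.9750 = 163.3231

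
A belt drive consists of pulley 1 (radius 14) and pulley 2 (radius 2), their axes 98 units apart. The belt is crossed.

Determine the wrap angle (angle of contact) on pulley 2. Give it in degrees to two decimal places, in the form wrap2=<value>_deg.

wrap2=198.79_deg

crossed belt: β = asin((r1+r2)/C) = asin(16/98) = 9.3965°
wrap1 = wrap2 = π + 2β = 198.7930°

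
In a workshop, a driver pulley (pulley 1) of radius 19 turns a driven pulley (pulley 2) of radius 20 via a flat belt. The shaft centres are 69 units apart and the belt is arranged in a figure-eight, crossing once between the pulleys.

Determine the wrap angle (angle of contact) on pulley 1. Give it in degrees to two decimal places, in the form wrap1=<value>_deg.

wrap1=248.83_deg

crossed belt: β = asin((r1+r2)/C) = asin(39/69) = 34.4174°
wrap1 = wrap2 = π + 2β = 248.8348°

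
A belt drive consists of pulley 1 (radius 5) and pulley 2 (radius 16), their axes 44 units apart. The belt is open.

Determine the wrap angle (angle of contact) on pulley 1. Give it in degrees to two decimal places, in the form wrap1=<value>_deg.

open belt: β = asin((r2−r1)/C) = asin(11/44) = 14.4775°
wrap1 = π − 2β = 151.0450°
wrap2 = π + 2β = 208.9550°

wrap1=151.04_deg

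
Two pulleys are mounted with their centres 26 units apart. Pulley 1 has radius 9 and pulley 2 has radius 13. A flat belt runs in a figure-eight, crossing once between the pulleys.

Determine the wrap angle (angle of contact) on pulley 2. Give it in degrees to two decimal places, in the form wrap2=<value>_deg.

wrap2=295.59_deg

crossed belt: β = asin((r1+r2)/C) = asin(22/26) = 57.7958°
wrap1 = wrap2 = π + 2β = 295.5915°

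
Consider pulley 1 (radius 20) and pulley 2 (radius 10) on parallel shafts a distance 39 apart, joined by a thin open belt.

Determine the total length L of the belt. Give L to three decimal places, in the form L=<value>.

L=174.826

open belt: β = asin((r2−r1)/C) = asin(-10/39) = -14.8572°
wrap1 = π − 2β = 209.7143°
wrap2 = π + 2β = 150.2857°
tangent length = C·cosβ = 37.6962
L = r1·wrap1 + r2·wrap2 + 2·C·cosβ = 20·3.6602 + 10·2.6230 + 2·37.6962 = 174.8262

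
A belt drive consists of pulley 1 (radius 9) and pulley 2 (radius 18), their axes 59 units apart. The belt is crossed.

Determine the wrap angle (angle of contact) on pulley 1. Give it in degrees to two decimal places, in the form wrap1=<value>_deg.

wrap1=234.47_deg

crossed belt: β = asin((r1+r2)/C) = asin(27/59) = 27.2341°
wrap1 = wrap2 = π + 2β = 234.4682°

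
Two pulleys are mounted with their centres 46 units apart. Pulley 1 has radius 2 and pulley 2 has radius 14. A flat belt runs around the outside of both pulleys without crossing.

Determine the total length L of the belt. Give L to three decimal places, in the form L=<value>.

open belt: β = asin((r2−r1)/C) = asin(12/46) = 15.1217°
wrap1 = π − 2β = 149.7567°
wrap2 = π + 2β = 210.2433°
tangent length = C·cosβ = 44.4072
L = r1·wrap1 + r2·wrap2 + 2·C·cosβ = 2·2.6137 + 14·3.6694 + 2·44.4072 = 145.4140

L=145.414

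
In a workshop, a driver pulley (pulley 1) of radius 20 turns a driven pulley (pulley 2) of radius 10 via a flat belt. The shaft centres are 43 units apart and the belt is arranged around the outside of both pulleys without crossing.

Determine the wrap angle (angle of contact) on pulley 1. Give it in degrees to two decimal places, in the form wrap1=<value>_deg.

open belt: β = asin((r2−r1)/C) = asin(-10/43) = -13.4477°
wrap1 = π − 2β = 206.8955°
wrap2 = π + 2β = 153.1045°

wrap1=206.90_deg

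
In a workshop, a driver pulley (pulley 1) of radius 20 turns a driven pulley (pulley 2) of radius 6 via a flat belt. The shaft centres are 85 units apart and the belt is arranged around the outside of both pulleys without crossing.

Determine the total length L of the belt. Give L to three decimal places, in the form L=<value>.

L=253.993

open belt: β = asin((r2−r1)/C) = asin(-14/85) = -9.4801°
wrap1 = π − 2β = 198.9603°
wrap2 = π + 2β = 161.0397°
tangent length = C·cosβ = 83.8391
L = r1·wrap1 + r2·wrap2 + 2·C·cosβ = 20·3.4725 + 6·2.8107 + 2·83.8391 = 253.9925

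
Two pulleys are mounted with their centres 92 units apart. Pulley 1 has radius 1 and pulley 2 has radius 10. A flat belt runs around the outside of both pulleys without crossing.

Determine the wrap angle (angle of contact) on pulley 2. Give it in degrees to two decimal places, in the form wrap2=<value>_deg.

wrap2=191.23_deg

open belt: β = asin((r2−r1)/C) = asin(9/92) = 5.6140°
wrap1 = π − 2β = 168.7720°
wrap2 = π + 2β = 191.2280°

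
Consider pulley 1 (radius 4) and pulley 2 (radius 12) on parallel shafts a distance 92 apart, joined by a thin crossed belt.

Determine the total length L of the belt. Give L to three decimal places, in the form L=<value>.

L=237.055

crossed belt: β = asin((r1+r2)/C) = asin(16/92) = 10.0154°
wrap1 = wrap2 = π + 2β = 200.0308°
tangent length = C·cosβ = 90.5980
L = (r1+r2)·wrap + 2·C·cosβ = 16·3.4912 + 2·90.5980 = 237.0552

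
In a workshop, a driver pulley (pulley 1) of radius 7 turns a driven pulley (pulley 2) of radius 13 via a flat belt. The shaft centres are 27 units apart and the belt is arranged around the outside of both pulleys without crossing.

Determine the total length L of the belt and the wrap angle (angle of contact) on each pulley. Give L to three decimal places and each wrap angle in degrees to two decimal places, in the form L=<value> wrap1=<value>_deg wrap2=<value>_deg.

L=118.171 wrap1=154.32_deg wrap2=205.68_deg

open belt: β = asin((r2−r1)/C) = asin(6/27) = 12.8396°
wrap1 = π − 2β = 154.3208°
wrap2 = π + 2β = 205.6792°
tangent length = C·cosβ = 26.3249
L = r1·wrap1 + r2·wrap2 + 2·C·cosβ = 7·2.6934 + 13·3.5898 + 2·26.3249 = 118.1708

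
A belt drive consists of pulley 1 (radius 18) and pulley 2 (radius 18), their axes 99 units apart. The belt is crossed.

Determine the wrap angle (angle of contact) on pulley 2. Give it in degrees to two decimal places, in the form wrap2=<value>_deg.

crossed belt: β = asin((r1+r2)/C) = asin(36/99) = 21.3237°
wrap1 = wrap2 = π + 2β = 222.6474°

wrap2=222.65_deg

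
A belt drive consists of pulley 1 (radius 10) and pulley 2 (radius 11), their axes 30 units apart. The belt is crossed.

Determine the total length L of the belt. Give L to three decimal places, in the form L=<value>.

crossed belt: β = asin((r1+r2)/C) = asin(21/30) = 44.4270°
wrap1 = wrap2 = π + 2β = 268.8540°
tangent length = C·cosβ = 21.4243
L = (r1+r2)·wrap + 2·C·cosβ = 21·4.6924 + 2·21.4243 = 141.3887

L=141.389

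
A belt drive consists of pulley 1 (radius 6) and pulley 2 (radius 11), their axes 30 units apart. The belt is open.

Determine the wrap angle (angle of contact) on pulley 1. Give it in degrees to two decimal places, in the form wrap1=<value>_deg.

open belt: β = asin((r2−r1)/C) = asin(5/30) = 9.5941°
wrap1 = π − 2β = 160.8119°
wrap2 = π + 2β = 199.1881°

wrap1=160.81_deg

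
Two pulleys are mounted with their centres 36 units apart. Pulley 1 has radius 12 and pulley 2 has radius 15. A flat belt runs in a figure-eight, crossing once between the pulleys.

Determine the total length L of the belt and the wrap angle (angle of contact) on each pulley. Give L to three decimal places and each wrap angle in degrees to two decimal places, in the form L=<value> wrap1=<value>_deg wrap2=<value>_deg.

L=178.242 wrap1=277.18_deg wrap2=277.18_deg

crossed belt: β = asin((r1+r2)/C) = asin(27/36) = 48.5904°
wrap1 = wrap2 = π + 2β = 277.1808°
tangent length = C·cosβ = 23.8118
L = (r1+r2)·wrap + 2·C·cosβ = 27·4.8377 + 2·23.8118 = 178.2419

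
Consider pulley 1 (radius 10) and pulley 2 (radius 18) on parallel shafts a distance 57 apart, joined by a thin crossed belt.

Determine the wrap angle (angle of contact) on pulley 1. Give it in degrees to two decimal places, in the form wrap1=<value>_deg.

wrap1=238.84_deg

crossed belt: β = asin((r1+r2)/C) = asin(28/57) = 29.4213°
wrap1 = wrap2 = π + 2β = 238.8427°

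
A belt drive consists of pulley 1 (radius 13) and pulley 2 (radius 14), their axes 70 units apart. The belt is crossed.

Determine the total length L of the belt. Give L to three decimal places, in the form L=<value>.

crossed belt: β = asin((r1+r2)/C) = asin(27/70) = 22.6881°
wrap1 = wrap2 = π + 2β = 225.3762°
tangent length = C·cosβ = 64.5833
L = (r1+r2)·wrap + 2·C·cosβ = 27·3.9336 + 2·64.5833 = 235.3726

L=235.373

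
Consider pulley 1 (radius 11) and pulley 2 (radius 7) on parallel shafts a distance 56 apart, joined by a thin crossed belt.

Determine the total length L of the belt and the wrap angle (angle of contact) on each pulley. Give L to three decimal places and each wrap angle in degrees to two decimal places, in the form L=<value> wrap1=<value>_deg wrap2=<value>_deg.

crossed belt: β = asin((r1+r2)/C) = asin(18/56) = 18.7493°
wrap1 = wrap2 = π + 2β = 217.4987°
tangent length = C·cosβ = 53.0283
L = (r1+r2)·wrap + 2·C·cosβ = 18·3.7961 + 2·53.0283 = 174.3858

L=174.386 wrap1=217.50_deg wrap2=217.50_deg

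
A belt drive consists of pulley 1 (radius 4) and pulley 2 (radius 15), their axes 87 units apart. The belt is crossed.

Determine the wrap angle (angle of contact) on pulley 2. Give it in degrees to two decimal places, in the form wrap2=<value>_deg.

wrap2=205.23_deg

crossed belt: β = asin((r1+r2)/C) = asin(19/87) = 12.6145°
wrap1 = wrap2 = π + 2β = 205.2291°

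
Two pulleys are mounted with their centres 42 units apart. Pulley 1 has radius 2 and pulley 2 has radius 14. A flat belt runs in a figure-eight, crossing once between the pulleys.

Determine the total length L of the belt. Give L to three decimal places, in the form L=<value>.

L=140.438

crossed belt: β = asin((r1+r2)/C) = asin(16/42) = 22.3927°
wrap1 = wrap2 = π + 2β = 224.7854°
tangent length = C·cosβ = 38.8330
L = (r1+r2)·wrap + 2·C·cosβ = 16·3.9232 + 2·38.8330 = 140.4379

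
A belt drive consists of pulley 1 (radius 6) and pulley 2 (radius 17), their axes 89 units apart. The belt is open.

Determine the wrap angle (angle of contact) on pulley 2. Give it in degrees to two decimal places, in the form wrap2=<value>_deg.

wrap2=194.20_deg

open belt: β = asin((r2−r1)/C) = asin(11/89) = 7.0997°
wrap1 = π − 2β = 165.8007°
wrap2 = π + 2β = 194.1993°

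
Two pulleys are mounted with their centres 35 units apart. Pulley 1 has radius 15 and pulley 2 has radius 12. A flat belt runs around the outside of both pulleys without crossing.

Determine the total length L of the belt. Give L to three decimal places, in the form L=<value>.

L=155.080

open belt: β = asin((r2−r1)/C) = asin(-3/35) = -4.9171°
wrap1 = π − 2β = 189.8342°
wrap2 = π + 2β = 170.1658°
tangent length = C·cosβ = 34.8712
L = r1·wrap1 + r2·wrap2 + 2·C·cosβ = 15·3.3132 + 12·2.9700 + 2·34.8712 = 155.0803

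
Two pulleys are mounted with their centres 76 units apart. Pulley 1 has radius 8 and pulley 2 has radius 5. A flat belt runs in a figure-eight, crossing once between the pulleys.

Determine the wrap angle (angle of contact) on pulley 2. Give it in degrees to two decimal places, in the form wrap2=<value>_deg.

wrap2=199.70_deg

crossed belt: β = asin((r1+r2)/C) = asin(13/76) = 9.8490°
wrap1 = wrap2 = π + 2β = 199.6981°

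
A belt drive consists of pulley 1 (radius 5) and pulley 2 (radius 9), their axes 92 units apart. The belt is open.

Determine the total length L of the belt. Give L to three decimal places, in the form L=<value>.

open belt: β = asin((r2−r1)/C) = asin(4/92) = 2.4919°
wrap1 = π − 2β = 175.0162°
wrap2 = π + 2β = 184.9838°
tangent length = C·cosβ = 91.9130
L = r1·wrap1 + r2·wrap2 + 2·C·cosβ = 5·3.0546 + 9·3.2286 + 2·91.9130 = 228.1562

L=228.156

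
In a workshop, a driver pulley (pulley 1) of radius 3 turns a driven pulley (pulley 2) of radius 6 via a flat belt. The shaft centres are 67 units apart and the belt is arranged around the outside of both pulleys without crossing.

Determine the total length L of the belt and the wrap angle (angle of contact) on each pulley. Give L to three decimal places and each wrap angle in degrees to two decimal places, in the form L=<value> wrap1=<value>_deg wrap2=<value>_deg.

L=162.409 wrap1=174.87_deg wrap2=185.13_deg

open belt: β = asin((r2−r1)/C) = asin(3/67) = 2.5663°
wrap1 = π − 2β = 174.8673°
wrap2 = π + 2β = 185.1327°
tangent length = C·cosβ = 66.9328
L = r1·wrap1 + r2·wrap2 + 2·C·cosβ = 3·3.0520 + 6·3.2312 + 2·66.9328 = 162.4087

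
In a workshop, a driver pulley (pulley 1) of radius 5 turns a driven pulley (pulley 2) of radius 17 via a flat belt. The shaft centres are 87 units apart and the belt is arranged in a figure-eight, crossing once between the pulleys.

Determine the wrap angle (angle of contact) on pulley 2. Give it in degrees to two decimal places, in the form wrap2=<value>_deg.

crossed belt: β = asin((r1+r2)/C) = asin(22/87) = 14.6476°
wrap1 = wrap2 = π + 2β = 209.2952°

wrap2=209.30_deg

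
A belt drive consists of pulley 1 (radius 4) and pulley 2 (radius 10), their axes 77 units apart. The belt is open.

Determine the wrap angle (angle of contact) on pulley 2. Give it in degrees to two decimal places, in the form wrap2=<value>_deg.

wrap2=188.94_deg

open belt: β = asin((r2−r1)/C) = asin(6/77) = 4.4691°
wrap1 = π − 2β = 171.0617°
wrap2 = π + 2β = 188.9383°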